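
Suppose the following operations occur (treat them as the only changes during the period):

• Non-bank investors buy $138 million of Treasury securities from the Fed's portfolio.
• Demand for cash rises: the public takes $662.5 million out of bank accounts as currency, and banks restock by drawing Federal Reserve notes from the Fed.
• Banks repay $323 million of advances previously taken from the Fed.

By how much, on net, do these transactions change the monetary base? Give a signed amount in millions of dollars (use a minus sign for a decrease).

Asset sale (to non-banks) $138 million: Fed balance sheet contracts → −$138M.
Currency withdrawal $662.5 million: just a shift between currency and reserves — both are base money → 0.
Discount-window repayment $323 million: Fed balance sheet contracts → −$323M.
Net: −138 + 0 − 323 = -$461 million.

-$461 million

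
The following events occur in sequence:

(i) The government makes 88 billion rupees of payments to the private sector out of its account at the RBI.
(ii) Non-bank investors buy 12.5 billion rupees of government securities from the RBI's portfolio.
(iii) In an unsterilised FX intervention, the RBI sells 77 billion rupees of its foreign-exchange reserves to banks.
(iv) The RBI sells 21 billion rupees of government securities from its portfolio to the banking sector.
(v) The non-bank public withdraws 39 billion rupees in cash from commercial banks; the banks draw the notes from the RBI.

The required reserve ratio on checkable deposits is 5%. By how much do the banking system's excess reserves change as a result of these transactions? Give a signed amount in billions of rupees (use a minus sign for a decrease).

-63.325 billion

Government spending 88 billion rupees: reserves +88B, deposits +88B.
Asset sale (to non-banks) 12.5 billion rupees: reserves −12.5B, deposits −12.5B.
FX sale 77 billion rupees: reserves −77B, deposits 0.
OMO sale (to banks) 21 billion rupees: reserves −21B, deposits 0.
Currency withdrawal 39 billion rupees: reserves −39B, deposits −39B.
Totals: Δreserves = −61.5B, Δdeposits = +36.5B.
Δrequired reserves = 5% × +36.5B = +1.825B.
Δexcess reserves = Δreserves − Δrequired = −61.5B − (+1.825B) = -63.325 billion.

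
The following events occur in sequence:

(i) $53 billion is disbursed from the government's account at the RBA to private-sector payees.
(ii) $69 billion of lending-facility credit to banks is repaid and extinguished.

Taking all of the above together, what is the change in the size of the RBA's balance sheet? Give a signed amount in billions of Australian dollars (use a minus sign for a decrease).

-$69 billion

RBA balance sheet:
  Assets:      Loans to banks −$69B
  Liabilities: Bank reserves −$16B, Government deposits −$53B
Change in total RBA assets = -$69 billion.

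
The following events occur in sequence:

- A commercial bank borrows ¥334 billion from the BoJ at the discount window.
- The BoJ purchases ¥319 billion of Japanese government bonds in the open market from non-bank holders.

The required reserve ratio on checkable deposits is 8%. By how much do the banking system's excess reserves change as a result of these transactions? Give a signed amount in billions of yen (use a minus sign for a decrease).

Discount-window loan ¥334 billion: reserves +¥334B, deposits 0.
Asset purchase (from non-banks) ¥319 billion: reserves +¥319B, deposits +¥319B.
Totals: Δreserves = +¥653B, Δdeposits = +¥319B.
Δrequired reserves = 8% × +¥319B = +¥25.52B.
Δexcess reserves = Δreserves − Δrequired = +¥653B − (+¥25.52B) = +¥627.48 billion.

+¥627.48 billion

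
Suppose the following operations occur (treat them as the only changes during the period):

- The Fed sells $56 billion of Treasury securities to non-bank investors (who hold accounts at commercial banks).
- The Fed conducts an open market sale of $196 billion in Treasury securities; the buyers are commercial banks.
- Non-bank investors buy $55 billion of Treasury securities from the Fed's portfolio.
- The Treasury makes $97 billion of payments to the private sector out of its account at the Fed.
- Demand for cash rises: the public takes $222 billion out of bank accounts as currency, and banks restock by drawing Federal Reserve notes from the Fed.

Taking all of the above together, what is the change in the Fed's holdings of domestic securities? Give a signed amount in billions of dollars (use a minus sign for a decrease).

Asset sale (to non-banks) $56 billion: securities removed from the Fed's portfolio → −$56B.
OMO sale (to banks) $196 billion: securities removed from the Fed's portfolio → −$196B.
Asset sale (to non-banks) $55 billion: securities removed from the Fed's portfolio → −$55B.
Government spending $97 billion: the Fed's securities portfolio is untouched → 0.
Currency withdrawal $222 billion: the Fed's securities portfolio is untouched → 0.
Net: −56 − 196 − 55 + 0 + 0 = -$307 billion.

-$307 billion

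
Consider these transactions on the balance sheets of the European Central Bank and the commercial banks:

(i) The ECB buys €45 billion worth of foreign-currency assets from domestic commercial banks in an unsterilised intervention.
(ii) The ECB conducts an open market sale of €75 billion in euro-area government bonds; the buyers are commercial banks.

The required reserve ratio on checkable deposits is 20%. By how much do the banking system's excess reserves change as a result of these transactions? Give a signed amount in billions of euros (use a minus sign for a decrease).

FX purchase €45 billion: reserves +€45B, deposits 0.
OMO sale (to banks) €75 billion: reserves −€75B, deposits 0.
Totals: Δreserves = −€30B, Δdeposits = 0.
Δrequired reserves = 20% × 0 = 0.
Δexcess reserves = Δreserves − Δrequired = −€30B − (0) = -€30 billion.

-€30 billion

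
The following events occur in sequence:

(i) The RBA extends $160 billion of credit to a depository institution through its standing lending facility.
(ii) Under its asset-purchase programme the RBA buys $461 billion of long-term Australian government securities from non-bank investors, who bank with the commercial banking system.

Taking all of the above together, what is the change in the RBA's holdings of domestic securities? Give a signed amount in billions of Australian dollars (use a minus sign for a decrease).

+$461 billion

RBA balance sheet:
  Assets:      Securities +$461B, Loans to banks +$160B
  Liabilities: Bank reserves +$621B
Commercial banking system:
  Assets:      Reserves at CB +$621B
  Liabilities: Checkable deposits +$461B, Borrowings from CB +$160B
So the change in the RBA's holdings of domestic securities is +$461 billion.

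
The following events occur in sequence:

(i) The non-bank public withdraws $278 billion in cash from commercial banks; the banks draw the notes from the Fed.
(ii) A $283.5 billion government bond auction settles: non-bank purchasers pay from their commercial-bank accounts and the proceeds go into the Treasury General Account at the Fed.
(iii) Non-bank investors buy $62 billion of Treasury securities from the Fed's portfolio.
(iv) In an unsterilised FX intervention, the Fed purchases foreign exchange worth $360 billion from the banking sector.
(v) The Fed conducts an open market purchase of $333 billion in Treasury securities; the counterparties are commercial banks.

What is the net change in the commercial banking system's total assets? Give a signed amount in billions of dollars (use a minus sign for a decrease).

-$623.5 billion

Currency withdrawal $278 billion: bank balance sheets shrink → −$278B.
Government account inflow $283.5 billion: bank balance sheets shrink → −$283.5B.
Asset sale (to non-banks) $62 billion: bank balance sheets shrink → −$62B.
FX purchase $360 billion: just an asset swap on bank balance sheets → 0.
OMO purchase (from banks) $333 billion: just an asset swap on bank balance sheets → 0.
Net: −278 − 283.5 − 62 + 0 + 0 = -$623.5 billion.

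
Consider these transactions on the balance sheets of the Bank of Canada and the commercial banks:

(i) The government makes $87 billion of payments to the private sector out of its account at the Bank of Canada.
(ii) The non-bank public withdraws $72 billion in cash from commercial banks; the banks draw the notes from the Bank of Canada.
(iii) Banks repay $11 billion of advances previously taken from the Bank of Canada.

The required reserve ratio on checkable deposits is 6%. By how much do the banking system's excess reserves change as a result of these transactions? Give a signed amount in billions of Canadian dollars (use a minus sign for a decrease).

Government spending $87 billion: reserves +$87B, deposits +$87B.
Currency withdrawal $72 billion: reserves −$72B, deposits −$72B.
Discount-window repayment $11 billion: reserves −$11B, deposits 0.
Totals: Δreserves = +$4B, Δdeposits = +$15B.
Δrequired reserves = 6% × +$15B = +$0.9B.
Δexcess reserves = Δreserves − Δrequired = +$4B − (+$0.9B) = +$3.1 billion.

+$3.1 billion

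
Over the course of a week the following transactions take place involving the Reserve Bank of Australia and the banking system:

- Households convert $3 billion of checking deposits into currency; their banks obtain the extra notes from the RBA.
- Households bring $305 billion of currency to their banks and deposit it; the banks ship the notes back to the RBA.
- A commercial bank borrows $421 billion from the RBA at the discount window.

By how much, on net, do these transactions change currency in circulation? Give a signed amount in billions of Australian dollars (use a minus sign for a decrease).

Currency withdrawal $3 billion: notes leave the central bank → +$3B.
Currency deposit $305 billion: notes return to the central bank → −$305B.
Discount-window loan $421 billion: no currency enters or leaves circulation → 0.
Net: 3 − 305 + 0 = -$302 billion.

-$302 billion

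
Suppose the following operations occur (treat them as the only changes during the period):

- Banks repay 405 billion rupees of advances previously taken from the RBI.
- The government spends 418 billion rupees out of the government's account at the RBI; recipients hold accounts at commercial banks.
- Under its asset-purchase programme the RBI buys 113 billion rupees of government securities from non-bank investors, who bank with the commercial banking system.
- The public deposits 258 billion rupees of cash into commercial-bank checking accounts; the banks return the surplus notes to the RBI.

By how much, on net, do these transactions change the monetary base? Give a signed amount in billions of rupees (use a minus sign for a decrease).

+126 billion

RBI balance sheet:
  Assets:      Securities +113B, Loans to banks −405B
  Liabilities: Bank reserves +384B, Currency in circulation −258B, Government deposits −418B
Monetary base = currency + reserves: −258B + (+384B) = +126 billion.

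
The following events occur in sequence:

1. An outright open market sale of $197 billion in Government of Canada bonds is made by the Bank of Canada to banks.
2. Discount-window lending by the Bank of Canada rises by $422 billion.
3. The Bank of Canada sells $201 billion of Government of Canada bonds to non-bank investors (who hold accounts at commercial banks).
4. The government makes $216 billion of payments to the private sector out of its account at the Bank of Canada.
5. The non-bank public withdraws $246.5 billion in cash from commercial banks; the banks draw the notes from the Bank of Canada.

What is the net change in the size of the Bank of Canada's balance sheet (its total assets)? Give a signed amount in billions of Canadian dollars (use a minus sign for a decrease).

OMO sale (to banks) $197 billion: a Bank of Canada asset is shed → −$197B.
Discount-window loan $422 billion: a Bank of Canada asset is acquired → +$422B.
Asset sale (to non-banks) $201 billion: a Bank of Canada asset is shed → −$201B.
Government spending $216 billion: only the composition of liabilities changes → 0.
Currency withdrawal $246.5 billion: only the composition of liabilities changes → 0.
Net: −197 + 422 − 201 + 0 + 0 = +$24 billion.

+$24 billion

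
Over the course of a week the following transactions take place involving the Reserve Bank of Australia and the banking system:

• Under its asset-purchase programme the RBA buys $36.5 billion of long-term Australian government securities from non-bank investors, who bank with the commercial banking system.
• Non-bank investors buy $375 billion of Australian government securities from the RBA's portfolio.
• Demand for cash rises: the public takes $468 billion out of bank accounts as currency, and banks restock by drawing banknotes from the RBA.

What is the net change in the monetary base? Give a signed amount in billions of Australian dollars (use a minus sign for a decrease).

-$338.5 billion

RBA balance sheet:
  Assets:      Securities −$338.5B
  Liabilities: Bank reserves −$806.5B, Currency in circulation +$468B
Monetary base = currency + reserves: +$468B + (−$806.5B) = -$338.5 billion.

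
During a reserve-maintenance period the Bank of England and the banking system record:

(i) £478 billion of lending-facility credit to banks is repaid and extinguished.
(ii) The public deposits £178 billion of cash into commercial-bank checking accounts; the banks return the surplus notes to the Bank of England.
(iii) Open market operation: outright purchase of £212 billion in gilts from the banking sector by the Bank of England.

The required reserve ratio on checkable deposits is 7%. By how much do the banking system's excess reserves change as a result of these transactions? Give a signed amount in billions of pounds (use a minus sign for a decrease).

Discount-window repayment £478 billion: reserves −£478B, deposits 0.
Currency deposit £178 billion: reserves +£178B, deposits +£178B.
OMO purchase (from banks) £212 billion: reserves +£212B, deposits 0.
Totals: Δreserves = −£88B, Δdeposits = +£178B.
Δrequired reserves = 7% × +£178B = +£12.46B.
Δexcess reserves = Δreserves − Δrequired = −£88B − (+£12.46B) = -£100.46 billion.

-£100.46 billion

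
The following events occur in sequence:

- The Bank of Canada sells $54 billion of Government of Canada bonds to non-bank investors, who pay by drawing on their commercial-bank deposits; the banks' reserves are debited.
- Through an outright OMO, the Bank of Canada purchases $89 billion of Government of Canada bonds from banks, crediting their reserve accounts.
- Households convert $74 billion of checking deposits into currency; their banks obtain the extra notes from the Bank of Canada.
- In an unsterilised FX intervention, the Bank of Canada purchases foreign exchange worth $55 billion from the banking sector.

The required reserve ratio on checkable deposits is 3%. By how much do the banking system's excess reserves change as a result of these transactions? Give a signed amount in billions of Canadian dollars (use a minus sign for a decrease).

Asset sale (to non-banks) $54 billion: reserves −$54B, deposits −$54B.
OMO purchase (from banks) $89 billion: reserves +$89B, deposits 0.
Currency withdrawal $74 billion: reserves −$74B, deposits −$74B.
FX purchase $55 billion: reserves +$55B, deposits 0.
Totals: Δreserves = +$16B, Δdeposits = −$128B.
Δrequired reserves = 3% × −$128B = −$3.84B.
Δexcess reserves = Δreserves − Δrequired = +$16B − (−$3.84B) = +$19.84 billion.

+$19.84 billion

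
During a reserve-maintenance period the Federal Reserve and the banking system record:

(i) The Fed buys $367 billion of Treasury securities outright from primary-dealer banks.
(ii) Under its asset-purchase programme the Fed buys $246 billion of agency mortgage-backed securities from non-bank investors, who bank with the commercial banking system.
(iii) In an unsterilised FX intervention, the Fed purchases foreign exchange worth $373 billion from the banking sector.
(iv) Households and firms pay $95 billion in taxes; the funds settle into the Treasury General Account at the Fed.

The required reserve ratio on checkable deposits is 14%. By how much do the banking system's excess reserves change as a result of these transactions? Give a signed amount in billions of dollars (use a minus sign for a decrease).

+$869.86 billion

OMO purchase (from banks) $367 billion: reserves +$367B, deposits 0.
Asset purchase (from non-banks) $246 billion: reserves +$246B, deposits +$246B.
FX purchase $373 billion: reserves +$373B, deposits 0.
Government account inflow $95 billion: reserves −$95B, deposits −$95B.
Totals: Δreserves = +$891B, Δdeposits = +$151B.
Δrequired reserves = 14% × +$151B = +$21.14B.
Δexcess reserves = Δreserves − Δrequired = +$891B − (+$21.14B) = +$869.86 billion.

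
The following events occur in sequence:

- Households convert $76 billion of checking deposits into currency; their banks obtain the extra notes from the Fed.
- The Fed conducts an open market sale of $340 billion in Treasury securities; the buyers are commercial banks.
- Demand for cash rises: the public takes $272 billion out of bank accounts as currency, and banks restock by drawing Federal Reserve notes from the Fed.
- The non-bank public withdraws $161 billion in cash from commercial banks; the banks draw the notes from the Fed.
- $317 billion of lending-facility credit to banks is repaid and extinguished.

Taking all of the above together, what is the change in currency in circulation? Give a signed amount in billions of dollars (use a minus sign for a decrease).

+$509 billion

Fed balance sheet:
  Assets:      Securities −$340B, Loans to banks −$317B
  Liabilities: Bank reserves −$1166B, Currency in circulation +$509B
So the change in currency in circulation is +$509 billion.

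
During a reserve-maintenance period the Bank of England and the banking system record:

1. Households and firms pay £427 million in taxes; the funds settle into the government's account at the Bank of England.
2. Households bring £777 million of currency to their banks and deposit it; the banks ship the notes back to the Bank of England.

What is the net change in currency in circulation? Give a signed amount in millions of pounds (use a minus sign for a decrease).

-£777 million

Bank of England balance sheet:
  Assets:      no change
  Liabilities: Bank reserves +£350M, Currency in circulation −£777M, Government deposits +£427M
Commercial banking system:
  Assets:      Reserves at CB +£350M
  Liabilities: Checkable deposits +£350M
So the change in currency in circulation is -£777 million.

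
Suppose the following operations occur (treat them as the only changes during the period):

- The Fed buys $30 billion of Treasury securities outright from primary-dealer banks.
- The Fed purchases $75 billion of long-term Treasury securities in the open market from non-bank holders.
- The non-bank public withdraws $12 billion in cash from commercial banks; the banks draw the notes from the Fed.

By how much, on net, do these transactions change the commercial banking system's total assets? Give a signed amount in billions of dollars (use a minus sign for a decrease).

OMO purchase (from banks) $30 billion: just an asset swap on bank balance sheets → 0.
Asset purchase (from non-banks) $75 billion: bank balance sheets expand → +$75B.
Currency withdrawal $12 billion: bank balance sheets shrink → −$12B.
Net: 0 + 75 − 12 = +$63 billion.

+$63 billion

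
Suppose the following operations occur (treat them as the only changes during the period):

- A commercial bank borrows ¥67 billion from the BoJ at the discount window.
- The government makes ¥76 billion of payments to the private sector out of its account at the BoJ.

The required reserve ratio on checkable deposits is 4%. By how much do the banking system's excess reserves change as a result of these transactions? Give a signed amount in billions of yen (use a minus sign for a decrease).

+¥139.96 billion

Discount-window loan ¥67 billion: reserves +¥67B, deposits 0.
Government spending ¥76 billion: reserves +¥76B, deposits +¥76B.
Totals: Δreserves = +¥143B, Δdeposits = +¥76B.
Δrequired reserves = 4% × +¥76B = +¥3.04B.
Δexcess reserves = Δreserves − Δrequired = +¥143B − (+¥3.04B) = +¥139.96 billion.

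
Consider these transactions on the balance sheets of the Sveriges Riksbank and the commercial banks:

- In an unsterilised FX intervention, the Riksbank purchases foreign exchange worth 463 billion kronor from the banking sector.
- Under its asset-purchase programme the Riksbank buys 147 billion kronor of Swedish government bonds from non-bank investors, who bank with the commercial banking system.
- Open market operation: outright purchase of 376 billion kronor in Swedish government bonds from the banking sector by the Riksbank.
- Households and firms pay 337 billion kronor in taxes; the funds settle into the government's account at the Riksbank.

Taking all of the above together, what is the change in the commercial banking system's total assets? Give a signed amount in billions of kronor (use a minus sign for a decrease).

FX purchase 463 billion kronor: just an asset swap on bank balance sheets → 0.
Asset purchase (from non-banks) 147 billion kronor: bank balance sheets expand → +147B.
OMO purchase (from banks) 376 billion kronor: just an asset swap on bank balance sheets → 0.
Government account inflow 337 billion kronor: bank balance sheets shrink → −337B.
Net: 0 + 147 + 0 − 337 = -190 billion.

-190 billion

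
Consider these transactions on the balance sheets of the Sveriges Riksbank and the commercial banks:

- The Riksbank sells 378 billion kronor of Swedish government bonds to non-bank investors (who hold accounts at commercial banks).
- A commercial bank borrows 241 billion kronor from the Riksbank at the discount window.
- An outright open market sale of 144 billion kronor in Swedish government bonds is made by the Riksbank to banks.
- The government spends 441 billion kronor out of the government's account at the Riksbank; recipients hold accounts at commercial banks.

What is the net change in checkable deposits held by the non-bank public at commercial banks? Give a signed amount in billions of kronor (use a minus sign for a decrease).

+63 billion

Asset sale (to non-banks) 378 billion kronor: non-bank counterparties' bank balances fall → −378B.
Discount-window loan 241 billion kronor: the counterparty is a bank, so public deposits are unchanged → 0.
OMO sale (to banks) 144 billion kronor: the counterparty is a bank, so public deposits are unchanged → 0.
Government spending 441 billion kronor: non-bank counterparties' bank balances rise → +441B.
Net: −378 + 0 + 0 + 441 = +63 billion.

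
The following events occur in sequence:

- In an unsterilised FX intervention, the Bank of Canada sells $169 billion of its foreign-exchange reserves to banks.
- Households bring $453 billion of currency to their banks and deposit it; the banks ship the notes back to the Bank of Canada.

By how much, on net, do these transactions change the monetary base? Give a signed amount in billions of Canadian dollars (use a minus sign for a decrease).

FX sale $169 billion: Bank of Canada balance sheet contracts → −$169B.
Currency deposit $453 billion: just a shift between currency and reserves — both are base money → 0.
Net: −169 + 0 = -$169 billion.

-$169 billion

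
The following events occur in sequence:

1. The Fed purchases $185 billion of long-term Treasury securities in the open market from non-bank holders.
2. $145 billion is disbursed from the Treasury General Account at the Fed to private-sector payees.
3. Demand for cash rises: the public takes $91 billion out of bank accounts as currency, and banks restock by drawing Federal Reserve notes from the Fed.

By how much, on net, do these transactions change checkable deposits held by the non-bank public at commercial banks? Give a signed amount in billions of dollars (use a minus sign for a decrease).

+$239 billion

Asset purchase (from non-banks) $185 billion: non-bank counterparties' bank balances rise → +$185B.
Government spending $145 billion: non-bank counterparties' bank balances rise → +$145B.
Currency withdrawal $91 billion: non-bank counterparties' bank balances fall → −$91B.
Net: 185 + 145 − 91 = +$239 billion.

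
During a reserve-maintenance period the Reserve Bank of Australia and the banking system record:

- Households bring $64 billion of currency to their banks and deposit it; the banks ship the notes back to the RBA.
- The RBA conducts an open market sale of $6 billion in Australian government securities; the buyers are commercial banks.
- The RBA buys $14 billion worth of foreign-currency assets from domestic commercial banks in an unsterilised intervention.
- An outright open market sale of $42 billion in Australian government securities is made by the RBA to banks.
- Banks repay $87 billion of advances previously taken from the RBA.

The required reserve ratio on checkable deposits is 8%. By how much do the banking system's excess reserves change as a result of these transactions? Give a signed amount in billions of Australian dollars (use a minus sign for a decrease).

-$62.12 billion

Currency deposit $64 billion: reserves +$64B, deposits +$64B.
OMO sale (to banks) $6 billion: reserves −$6B, deposits 0.
FX purchase $14 billion: reserves +$14B, deposits 0.
OMO sale (to banks) $42 billion: reserves −$42B, deposits 0.
Discount-window repayment $87 billion: reserves −$87B, deposits 0.
Totals: Δreserves = −$57B, Δdeposits = +$64B.
Δrequired reserves = 8% × +$64B = +$5.12B.
Δexcess reserves = Δreserves − Δrequired = −$57B − (+$5.12B) = -$62.12 billion.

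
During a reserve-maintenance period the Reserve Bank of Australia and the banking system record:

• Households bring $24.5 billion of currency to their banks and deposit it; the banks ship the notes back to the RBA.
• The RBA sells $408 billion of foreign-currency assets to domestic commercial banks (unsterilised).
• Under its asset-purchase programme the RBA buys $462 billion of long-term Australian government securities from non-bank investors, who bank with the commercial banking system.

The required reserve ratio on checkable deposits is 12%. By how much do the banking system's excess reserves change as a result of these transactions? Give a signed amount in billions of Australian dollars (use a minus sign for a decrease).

Currency deposit $24.5 billion: reserves +$24.5B, deposits +$24.5B.
FX sale $408 billion: reserves −$408B, deposits 0.
Asset purchase (from non-banks) $462 billion: reserves +$462B, deposits +$462B.
Totals: Δreserves = +$78.5B, Δdeposits = +$486.5B.
Δrequired reserves = 12% × +$486.5B = +$58.38B.
Δexcess reserves = Δreserves − Δrequired = +$78.5B − (+$58.38B) = +$20.12 billion.

+$20.12 billion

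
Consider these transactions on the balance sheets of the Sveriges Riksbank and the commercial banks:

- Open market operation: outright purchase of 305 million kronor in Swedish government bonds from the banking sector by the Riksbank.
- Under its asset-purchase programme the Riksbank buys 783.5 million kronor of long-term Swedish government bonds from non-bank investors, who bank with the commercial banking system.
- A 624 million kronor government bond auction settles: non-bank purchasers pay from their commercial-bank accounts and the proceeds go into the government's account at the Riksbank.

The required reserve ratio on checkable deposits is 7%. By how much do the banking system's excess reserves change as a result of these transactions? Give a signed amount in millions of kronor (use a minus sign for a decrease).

OMO purchase (from banks) 305 million kronor: reserves +305M, deposits 0.
Asset purchase (from non-banks) 783.5 million kronor: reserves +783.5M, deposits +783.5M.
Government account inflow 624 million kronor: reserves −624M, deposits −624M.
Totals: Δreserves = +464.5M, Δdeposits = +159.5M.
Δrequired reserves = 7% × +159.5M = +11.165M.
Δexcess reserves = Δreserves − Δrequired = +464.5M − (+11.165M) = +453.335 million.

+453.335 million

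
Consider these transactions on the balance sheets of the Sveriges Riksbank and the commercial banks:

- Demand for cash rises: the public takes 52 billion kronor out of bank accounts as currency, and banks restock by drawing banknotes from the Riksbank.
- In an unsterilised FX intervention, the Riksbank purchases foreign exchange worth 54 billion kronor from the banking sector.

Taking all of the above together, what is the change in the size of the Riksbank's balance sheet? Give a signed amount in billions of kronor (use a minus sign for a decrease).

+54 billion

Riksbank balance sheet:
  Assets:      Foreign assets +54B
  Liabilities: Bank reserves +2B, Currency in circulation +52B
Commercial banking system:
  Assets:      Reserves at CB +2B, Foreign assets −54B
  Liabilities: Checkable deposits −52B
Change in total Riksbank assets = +54 billion.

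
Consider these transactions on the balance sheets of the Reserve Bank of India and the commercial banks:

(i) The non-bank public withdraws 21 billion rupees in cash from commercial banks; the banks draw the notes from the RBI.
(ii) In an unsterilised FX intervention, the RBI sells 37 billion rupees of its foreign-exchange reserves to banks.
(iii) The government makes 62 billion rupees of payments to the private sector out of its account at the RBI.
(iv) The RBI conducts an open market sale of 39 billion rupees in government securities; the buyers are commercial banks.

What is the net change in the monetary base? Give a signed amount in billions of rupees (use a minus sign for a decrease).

Currency withdrawal 21 billion rupees: just a shift between currency and reserves — both are base money → 0.
FX sale 37 billion rupees: RBI balance sheet contracts → −37B.
Government spending 62 billion rupees: a non-base liability converts back to reserves → +62B.
OMO sale (to banks) 39 billion rupees: RBI balance sheet contracts → −39B.
Net: 0 − 37 + 62 − 39 = -14 billion.

-14 billion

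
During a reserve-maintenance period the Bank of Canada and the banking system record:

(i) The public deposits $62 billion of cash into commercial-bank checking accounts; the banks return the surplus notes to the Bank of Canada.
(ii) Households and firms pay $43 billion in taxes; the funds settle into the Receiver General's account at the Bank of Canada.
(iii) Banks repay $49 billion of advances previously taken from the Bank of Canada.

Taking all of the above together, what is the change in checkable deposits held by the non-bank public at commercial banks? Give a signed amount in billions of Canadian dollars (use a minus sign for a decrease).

+$19 billion

Bank of Canada balance sheet:
  Assets:      Loans to banks −$49B
  Liabilities: Bank reserves −$30B, Currency in circulation −$62B, Government deposits +$43B
Commercial banking system:
  Assets:      Reserves at CB −$30B
  Liabilities: Checkable deposits +$19B, Borrowings from CB −$49B
So the change in checkable deposits held by the non-bank public at commercial banks is +$19 billion.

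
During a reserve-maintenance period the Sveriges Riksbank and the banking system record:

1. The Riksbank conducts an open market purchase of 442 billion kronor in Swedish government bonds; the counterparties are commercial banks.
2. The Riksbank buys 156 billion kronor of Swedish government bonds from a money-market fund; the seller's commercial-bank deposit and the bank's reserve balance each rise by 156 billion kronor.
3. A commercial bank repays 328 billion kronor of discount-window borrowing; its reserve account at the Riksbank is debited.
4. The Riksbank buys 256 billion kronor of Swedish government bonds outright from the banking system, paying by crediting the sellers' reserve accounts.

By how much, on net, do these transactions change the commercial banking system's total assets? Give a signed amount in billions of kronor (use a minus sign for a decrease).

OMO purchase (from banks) 442 billion kronor: just an asset swap on bank balance sheets → 0.
Asset purchase (from non-banks) 156 billion kronor: bank balance sheets expand → +156B.
Discount-window repayment 328 billion kronor: bank balance sheets shrink → −328B.
OMO purchase (from banks) 256 billion kronor: just an asset swap on bank balance sheets → 0.
Net: 0 + 156 − 328 + 0 = -172 billion.

-172 billion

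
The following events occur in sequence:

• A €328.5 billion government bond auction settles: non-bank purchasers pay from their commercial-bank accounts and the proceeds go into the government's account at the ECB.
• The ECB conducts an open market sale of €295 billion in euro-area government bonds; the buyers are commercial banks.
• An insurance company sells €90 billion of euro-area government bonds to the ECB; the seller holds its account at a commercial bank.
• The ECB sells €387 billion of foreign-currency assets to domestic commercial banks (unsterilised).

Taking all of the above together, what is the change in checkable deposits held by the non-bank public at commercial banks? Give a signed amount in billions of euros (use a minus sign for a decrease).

ECB balance sheet:
  Assets:      Securities −€205B, Foreign assets −€387B
  Liabilities: Bank reserves −€920.5B, Government deposits +€328.5B
Commercial banking system:
  Assets:      Reserves at CB −€920.5B, Securities +€295B, Foreign assets +€387B
  Liabilities: Checkable deposits −€238.5B
So the change in checkable deposits held by the non-bank public at commercial banks is -€238.5 billion.

-€238.5 billion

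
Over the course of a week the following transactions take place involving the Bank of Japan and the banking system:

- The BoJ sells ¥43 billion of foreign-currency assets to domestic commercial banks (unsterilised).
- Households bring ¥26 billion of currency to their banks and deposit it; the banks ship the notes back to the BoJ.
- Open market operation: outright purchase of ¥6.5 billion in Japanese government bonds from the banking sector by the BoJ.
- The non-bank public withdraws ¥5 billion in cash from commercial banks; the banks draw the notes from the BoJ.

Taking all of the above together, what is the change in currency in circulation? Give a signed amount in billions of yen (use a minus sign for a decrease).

FX sale ¥43 billion: no currency enters or leaves circulation → 0.
Currency deposit ¥26 billion: notes return to the central bank → −¥26B.
OMO purchase (from banks) ¥6.5 billion: no currency enters or leaves circulation → 0.
Currency withdrawal ¥5 billion: notes leave the central bank → +¥5B.
Net: 0 − 26 + 0 + 5 = -¥21 billion.

-¥21 billion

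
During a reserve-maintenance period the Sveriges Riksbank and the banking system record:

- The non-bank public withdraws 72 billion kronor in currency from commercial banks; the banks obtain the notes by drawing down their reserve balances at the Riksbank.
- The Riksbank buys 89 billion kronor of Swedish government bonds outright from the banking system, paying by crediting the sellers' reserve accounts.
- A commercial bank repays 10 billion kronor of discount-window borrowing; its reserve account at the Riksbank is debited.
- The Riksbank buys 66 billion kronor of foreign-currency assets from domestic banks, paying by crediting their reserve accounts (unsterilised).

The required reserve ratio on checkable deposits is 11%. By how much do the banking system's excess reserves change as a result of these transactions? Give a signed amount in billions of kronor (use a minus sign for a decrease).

Currency withdrawal 72 billion kronor: reserves −72B, deposits −72B.
OMO purchase (from banks) 89 billion kronor: reserves +89B, deposits 0.
Discount-window repayment 10 billion kronor: reserves −10B, deposits 0.
FX purchase 66 billion kronor: reserves +66B, deposits 0.
Totals: Δreserves = +73B, Δdeposits = −72B.
Δrequired reserves = 11% × −72B = −7.92B.
Δexcess reserves = Δreserves − Δrequired = +73B − (−7.92B) = +80.92 billion.

+80.92 billion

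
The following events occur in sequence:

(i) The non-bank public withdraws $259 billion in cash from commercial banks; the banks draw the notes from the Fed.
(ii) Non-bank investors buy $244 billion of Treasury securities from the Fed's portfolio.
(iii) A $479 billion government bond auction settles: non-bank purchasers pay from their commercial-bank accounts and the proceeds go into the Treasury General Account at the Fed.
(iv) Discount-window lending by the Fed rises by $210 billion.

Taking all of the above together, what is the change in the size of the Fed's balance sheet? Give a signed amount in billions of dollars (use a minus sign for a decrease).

-$34 billion

Currency withdrawal $259 billion: only the composition of liabilities changes → 0.
Asset sale (to non-banks) $244 billion: a Fed asset is shed → −$244B.
Government account inflow $479 billion: only the composition of liabilities changes → 0.
Discount-window loan $210 billion: a Fed asset is acquired → +$210B.
Net: 0 − 244 + 0 + 210 = -$34 billion.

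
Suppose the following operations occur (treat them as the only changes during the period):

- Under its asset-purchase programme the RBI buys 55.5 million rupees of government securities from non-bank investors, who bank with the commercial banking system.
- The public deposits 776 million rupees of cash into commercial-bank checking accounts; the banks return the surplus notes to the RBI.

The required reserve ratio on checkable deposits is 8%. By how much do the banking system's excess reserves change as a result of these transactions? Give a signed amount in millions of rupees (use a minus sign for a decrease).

+764.98 million

Asset purchase (from non-banks) 55.5 million rupees: reserves +55.5M, deposits +55.5M.
Currency deposit 776 million rupees: reserves +776M, deposits +776M.
Totals: Δreserves = +831.5M, Δdeposits = +831.5M.
Δrequired reserves = 8% × +831.5M = +66.52M.
Δexcess reserves = Δreserves − Δrequired = +831.5M − (+66.52M) = +764.98 million.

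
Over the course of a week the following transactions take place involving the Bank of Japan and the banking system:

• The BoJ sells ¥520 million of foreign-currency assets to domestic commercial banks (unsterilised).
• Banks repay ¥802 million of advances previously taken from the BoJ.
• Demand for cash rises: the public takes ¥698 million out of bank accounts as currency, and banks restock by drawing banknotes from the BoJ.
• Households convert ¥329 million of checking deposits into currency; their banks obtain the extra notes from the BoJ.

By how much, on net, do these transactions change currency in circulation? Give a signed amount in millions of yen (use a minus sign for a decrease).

FX sale ¥520 million: no currency enters or leaves circulation → 0.
Discount-window repayment ¥802 million: no currency enters or leaves circulation → 0.
Currency withdrawal ¥698 million: notes leave the central bank → +¥698M.
Currency withdrawal ¥329 million: notes leave the central bank → +¥329M.
Net: 0 + 0 + 698 + 329 = +¥1027 million.

+¥1027 million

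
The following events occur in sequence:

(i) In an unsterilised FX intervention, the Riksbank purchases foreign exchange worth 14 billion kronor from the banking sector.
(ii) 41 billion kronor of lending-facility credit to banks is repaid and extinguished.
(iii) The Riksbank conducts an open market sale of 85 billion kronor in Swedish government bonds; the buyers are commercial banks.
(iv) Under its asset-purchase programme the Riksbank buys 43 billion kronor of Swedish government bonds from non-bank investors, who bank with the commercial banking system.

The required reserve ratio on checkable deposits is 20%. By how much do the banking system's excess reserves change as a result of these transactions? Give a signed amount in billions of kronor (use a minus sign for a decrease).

FX purchase 14 billion kronor: reserves +14B, deposits 0.
Discount-window repayment 41 billion kronor: reserves −41B, deposits 0.
OMO sale (to banks) 85 billion kronor: reserves −85B, deposits 0.
Asset purchase (from non-banks) 43 billion kronor: reserves +43B, deposits +43B.
Totals: Δreserves = −69B, Δdeposits = +43B.
Δrequired reserves = 20% × +43B = +8.6B.
Δexcess reserves = Δreserves − Δrequired = −69B − (+8.6B) = -77.6 billion.

-77.6 billion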